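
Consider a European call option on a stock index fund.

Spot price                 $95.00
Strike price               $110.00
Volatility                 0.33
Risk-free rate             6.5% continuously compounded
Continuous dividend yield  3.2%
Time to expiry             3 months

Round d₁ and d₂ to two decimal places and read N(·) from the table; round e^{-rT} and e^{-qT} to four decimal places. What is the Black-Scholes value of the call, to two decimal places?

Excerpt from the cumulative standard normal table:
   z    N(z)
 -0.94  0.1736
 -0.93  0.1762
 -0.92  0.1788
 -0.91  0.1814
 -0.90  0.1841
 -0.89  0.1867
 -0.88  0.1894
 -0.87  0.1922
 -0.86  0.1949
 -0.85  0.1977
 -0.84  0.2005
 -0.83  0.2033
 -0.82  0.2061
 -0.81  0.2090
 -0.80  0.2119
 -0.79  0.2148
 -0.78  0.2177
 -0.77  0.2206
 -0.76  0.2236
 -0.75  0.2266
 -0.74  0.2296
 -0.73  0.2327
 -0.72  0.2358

$1.72

σ√T = 0.33·√0.25 = 0.1650
d₁ = [ln(95/110) + (0.065 − 0.032 + 0.33²/2)·0.25] / 0.1650 = [-0.1466 + 0.0219] / 0.1650 = -0.7560 which rounds to -0.76
d₂ = d₁ − σ√T = -0.7560 − 0.1650 = -0.9210 which rounds to -0.92
exp(−qT) = exp(−0.032·0.25) = 0.9920;  exp(−rT) = exp(−0.065·0.25) = 0.9839
N(d₁) = N(-0.76) = 0.2236;  N(d₂) = N(-0.92) = 0.1788
C = 95·0.9920·0.2236 − 110·0.9839·0.1788 = 21.0721 − 19.3513 = 1.7207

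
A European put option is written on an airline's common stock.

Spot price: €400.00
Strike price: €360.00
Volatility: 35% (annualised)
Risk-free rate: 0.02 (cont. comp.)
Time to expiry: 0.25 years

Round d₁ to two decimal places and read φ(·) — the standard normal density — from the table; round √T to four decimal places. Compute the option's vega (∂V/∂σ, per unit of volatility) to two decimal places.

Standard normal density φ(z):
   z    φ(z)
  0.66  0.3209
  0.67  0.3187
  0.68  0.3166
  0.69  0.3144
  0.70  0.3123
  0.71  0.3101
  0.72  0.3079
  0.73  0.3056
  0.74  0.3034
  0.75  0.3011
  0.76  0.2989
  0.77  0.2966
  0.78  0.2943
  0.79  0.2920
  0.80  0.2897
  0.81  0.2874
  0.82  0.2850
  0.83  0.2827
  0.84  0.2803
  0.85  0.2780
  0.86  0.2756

T = 0.25;  σ√T = 0.1750
d₁ = [ln(400/360) + (0.02 + 0.35²/2)·0.25] / 0.1750 = [0.1054 + 0.0203] / 0.1750 = 0.7181 which rounds to 0.72
√T = √0.25 = 0.5000
φ(d₁) = φ(0.72) = 0.3079
vega = S·φ(d₁)·√T = 400·0.3079·0.5000 = 61.5800
(The call has the same vega.)

61.58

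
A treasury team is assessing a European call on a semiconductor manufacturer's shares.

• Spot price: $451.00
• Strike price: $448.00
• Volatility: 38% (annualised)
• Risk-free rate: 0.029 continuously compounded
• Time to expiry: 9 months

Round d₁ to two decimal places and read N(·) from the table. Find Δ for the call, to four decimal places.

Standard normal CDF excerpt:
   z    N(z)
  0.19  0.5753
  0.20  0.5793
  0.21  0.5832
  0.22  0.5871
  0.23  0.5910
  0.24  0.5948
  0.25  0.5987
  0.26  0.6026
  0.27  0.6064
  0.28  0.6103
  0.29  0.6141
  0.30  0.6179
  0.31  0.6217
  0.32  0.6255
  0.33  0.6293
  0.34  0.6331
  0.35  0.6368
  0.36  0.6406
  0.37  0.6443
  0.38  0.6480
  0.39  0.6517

0.5987

σ√T = 0.38·√0.75 = 0.3291
d₁ = [ln(451/448) + (0.029 + 0.38²/2)·0.75] / 0.3291 = [0.0067 + 0.0759] / 0.3291 = 0.2509 ≈ 0.25
N(d₁) = N(0.25) = 0.5987
Δ_call = N(d₁) = 0.5987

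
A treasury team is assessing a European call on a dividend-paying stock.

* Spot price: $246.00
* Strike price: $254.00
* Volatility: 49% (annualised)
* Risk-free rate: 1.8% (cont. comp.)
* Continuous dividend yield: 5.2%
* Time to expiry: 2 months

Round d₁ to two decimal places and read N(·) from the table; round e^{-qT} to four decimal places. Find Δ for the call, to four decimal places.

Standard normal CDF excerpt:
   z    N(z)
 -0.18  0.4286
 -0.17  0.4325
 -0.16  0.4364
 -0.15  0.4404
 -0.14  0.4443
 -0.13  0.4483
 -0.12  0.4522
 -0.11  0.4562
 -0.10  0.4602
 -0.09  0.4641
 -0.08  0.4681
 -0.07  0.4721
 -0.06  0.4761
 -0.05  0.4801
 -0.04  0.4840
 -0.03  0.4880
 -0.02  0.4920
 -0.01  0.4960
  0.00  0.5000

0.4601

σ√T = 0.49 × 0.4082 = 0.2000
ln(S/K) + (r − q + σ²/2)T = ln(246/254) + (0.018 − 0.052 + 0.49²/2)·0.1667 = -0.0320 + 0.0143 = -0.0177
d₁ = -0.0177 / 0.2000 = -0.0883 ⇒ -0.09
N(d₁) = N(-0.09) = 0.4641
Δ_call = e^(−qT)·N(d₁) = 0.9914·0.4641 = 0.4601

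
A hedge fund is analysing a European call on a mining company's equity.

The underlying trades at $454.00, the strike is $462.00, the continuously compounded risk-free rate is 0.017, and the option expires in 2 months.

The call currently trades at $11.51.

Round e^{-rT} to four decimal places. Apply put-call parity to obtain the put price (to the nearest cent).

$18.22

e^(−rT) = e^(−0.017·0.1667) = 0.9972
Put-call parity: C − P = S − K·e^(−rT) = 454 − 462·0.9972 = 454 − 460.7064 = -6.7064
P = C − (C − P) = 11.51 − (-6.7064) = 18.2164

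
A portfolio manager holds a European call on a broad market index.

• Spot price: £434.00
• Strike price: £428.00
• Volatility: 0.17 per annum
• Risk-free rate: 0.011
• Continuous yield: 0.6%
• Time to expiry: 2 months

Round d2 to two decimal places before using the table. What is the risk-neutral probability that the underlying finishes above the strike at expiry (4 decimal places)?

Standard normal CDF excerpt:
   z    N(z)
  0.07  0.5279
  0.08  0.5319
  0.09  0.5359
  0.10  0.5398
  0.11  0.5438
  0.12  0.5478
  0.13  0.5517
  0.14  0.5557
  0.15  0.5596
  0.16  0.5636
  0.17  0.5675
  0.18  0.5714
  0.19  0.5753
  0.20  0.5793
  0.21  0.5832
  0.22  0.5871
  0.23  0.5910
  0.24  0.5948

0.5714

σ√T = 0.17·√0.1667 = 0.0694
d₁ = [ln(434/428) + (0.011 − 0.006 + ½·0.17²)·0.1667] / (σ√T) = (0.0139 + 0.0032) / 0.0694 = 0.2473 ≈ 0.25
d₂ = 0.2473 − 0.0694 = 0.1779 ≈ 0.18
Pr(exercise) under Q = N(d₂) = 0.5714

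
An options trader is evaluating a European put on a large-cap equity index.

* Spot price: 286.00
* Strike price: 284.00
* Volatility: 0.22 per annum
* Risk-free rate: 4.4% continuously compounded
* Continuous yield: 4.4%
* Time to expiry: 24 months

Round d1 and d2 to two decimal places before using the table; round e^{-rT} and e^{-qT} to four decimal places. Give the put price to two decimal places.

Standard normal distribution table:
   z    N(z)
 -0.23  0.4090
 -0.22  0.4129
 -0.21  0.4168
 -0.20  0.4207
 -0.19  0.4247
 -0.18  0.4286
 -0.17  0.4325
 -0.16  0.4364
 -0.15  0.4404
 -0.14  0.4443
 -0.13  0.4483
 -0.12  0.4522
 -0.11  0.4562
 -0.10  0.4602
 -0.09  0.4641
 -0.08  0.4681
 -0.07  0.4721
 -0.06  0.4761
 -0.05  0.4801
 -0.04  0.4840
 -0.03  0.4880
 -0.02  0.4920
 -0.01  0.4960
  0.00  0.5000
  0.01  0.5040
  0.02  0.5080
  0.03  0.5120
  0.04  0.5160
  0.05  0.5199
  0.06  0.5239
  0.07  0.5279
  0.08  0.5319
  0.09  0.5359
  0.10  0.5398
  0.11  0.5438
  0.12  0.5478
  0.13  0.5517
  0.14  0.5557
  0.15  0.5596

T = 2;  σ√T = 0.3111
d₁ = [ln(286/284) + (0.044 − 0.044 + 0.22²/2)·2] / 0.3111 = [0.0070 + 0.0484] / 0.3111 = 0.1781 → 0.18
d₂ = d₁ − σ√T = 0.1781 − 0.3111 = -0.1330 → -0.13
exp(−qT) = exp(−0.044·2) = 0.9158;  exp(−rT) = exp(−0.044·2) = 0.9158
N(−d₂) = N(0.13) = 0.5517;  N(−d₁) = N(-0.18) = 0.4286
P = 284·0.9158·0.5517 − 286·0.9158·0.4286 = 143.4901 − 112.2584 = 31.2317

31.23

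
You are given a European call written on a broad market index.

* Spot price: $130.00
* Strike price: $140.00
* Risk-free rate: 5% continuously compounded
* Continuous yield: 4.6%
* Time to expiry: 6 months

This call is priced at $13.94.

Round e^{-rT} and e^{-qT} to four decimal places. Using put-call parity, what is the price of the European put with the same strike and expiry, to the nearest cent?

e^(−qT) = e^(−0.046·0.5) = 0.9773;  e^(−rT) = e^(−0.05·0.5) = 0.9753
Put-call parity: C − P = S·e^(−qT) − K·e^(−rT) = 130·0.9773 − 140·0.9753 = 127.0490 − 136.5420 = -9.4930
P = C − (C − P) = 13.94 − (-9.4930) = 23.4330

$23.43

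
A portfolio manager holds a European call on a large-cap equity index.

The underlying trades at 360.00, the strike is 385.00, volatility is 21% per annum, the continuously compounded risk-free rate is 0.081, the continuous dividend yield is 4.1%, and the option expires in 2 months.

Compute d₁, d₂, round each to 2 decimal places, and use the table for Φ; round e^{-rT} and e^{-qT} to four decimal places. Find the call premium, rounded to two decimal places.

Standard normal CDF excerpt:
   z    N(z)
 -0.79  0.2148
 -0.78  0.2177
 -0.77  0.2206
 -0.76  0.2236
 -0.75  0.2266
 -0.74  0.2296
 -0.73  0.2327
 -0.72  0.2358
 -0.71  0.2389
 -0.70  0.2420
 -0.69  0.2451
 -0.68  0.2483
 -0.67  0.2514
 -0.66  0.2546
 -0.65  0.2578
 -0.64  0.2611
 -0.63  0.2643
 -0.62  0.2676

T = 0.1667;  σ√T = 0.0857
d₁ = [ln(360/385) + (0.081 − 0.041 + 0.21²/2)·0.1667] / 0.0857 = [-0.0671 + 0.0103] / 0.0857 = -0.6625 → -0.66
d₂ = d₁ − σ√T = -0.6625 − 0.0857 = -0.7482 → -0.75
e^(−qT) = e^(−0.041·0.1667) = 0.9932;  e^(−rT) = e^(−0.081·0.1667) = 0.9866
N(d₁) = N(-0.66) = 0.2546;  N(d₂) = N(-0.75) = 0.2266
C = 360·0.9932·0.2546 − 385·0.9866·0.2266 = 91.0327 − 86.0720 = 4.9608

4.96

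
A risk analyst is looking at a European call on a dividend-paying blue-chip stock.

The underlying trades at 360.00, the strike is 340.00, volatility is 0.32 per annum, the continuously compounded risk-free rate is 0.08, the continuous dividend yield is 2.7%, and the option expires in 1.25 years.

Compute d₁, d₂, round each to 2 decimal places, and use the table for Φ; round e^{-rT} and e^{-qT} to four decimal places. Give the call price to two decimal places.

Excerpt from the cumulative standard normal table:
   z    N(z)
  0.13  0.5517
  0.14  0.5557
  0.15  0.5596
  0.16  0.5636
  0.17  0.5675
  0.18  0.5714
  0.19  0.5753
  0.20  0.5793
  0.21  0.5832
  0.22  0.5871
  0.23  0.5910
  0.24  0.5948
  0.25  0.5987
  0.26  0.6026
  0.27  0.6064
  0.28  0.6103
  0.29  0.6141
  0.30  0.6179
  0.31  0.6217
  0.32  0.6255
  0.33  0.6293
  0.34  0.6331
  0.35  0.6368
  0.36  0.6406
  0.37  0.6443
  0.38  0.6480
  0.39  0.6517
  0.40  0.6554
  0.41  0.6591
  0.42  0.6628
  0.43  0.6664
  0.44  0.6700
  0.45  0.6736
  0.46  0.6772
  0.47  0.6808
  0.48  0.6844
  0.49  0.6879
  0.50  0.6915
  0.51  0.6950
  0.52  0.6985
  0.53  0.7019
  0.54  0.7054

68.53

T = 1.25;  σ√T = 0.3578
d₁ = [ln(360/340) + (0.08 − 0.027 + ½·0.32²)·1.25] / (σ√T) = (0.0572 + 0.1303) / 0.3578 = 0.5238 which rounds to 0.52
d₂ = 0.5238 − 0.3578 = 0.1661 which rounds to 0.17
e^(−qT) = e^(−0.027·1.25) = 0.9668;  e^(−rT) = e^(−0.08·1.25) = 0.9048
N(d₁) = N(0.52) = 0.6985;  N(d₂) = N(0.17) = 0.5675
C = 360·0.9668·0.6985 − 340·0.9048·0.5675 = 243.1115 − 174.5812 = 68.5304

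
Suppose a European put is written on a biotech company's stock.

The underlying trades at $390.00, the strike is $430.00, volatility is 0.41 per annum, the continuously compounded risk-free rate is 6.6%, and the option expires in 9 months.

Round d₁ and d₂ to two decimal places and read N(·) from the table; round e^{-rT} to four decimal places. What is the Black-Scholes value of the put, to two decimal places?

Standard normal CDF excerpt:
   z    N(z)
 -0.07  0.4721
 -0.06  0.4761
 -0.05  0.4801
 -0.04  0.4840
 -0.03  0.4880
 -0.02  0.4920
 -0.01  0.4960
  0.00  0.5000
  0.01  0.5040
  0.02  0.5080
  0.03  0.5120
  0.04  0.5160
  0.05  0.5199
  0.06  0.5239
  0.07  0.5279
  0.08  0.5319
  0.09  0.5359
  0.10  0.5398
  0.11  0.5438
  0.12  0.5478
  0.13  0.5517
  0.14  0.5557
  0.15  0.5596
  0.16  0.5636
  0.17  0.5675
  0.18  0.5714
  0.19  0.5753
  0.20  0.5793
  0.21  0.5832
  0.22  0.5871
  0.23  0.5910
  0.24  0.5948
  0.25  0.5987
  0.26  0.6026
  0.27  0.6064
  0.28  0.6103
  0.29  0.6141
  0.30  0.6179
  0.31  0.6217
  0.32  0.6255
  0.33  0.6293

T = 0.75;  σ√T = 0.3551
ln(S/K) + (r + σ²/2)T = ln(390/430) + (0.066 + 0.41²/2)·0.75 = -0.0976 + 0.1125 = 0.0149
d₁ = 0.0149 / 0.3551 = 0.0420 ⇒ 0.04
d₂ = d₁ − σ√T = 0.0420 − 0.3551 = -0.3131 ⇒ -0.31
e^(−rT) = e^(−0.066·0.75) = 0.9517
P = 430·0.9517·N(0.31) − 390·N(-0.04) = 430·0.9517·0.6217 − 390·0.4840 = 254.4189 − 188.7600 = 65.6589

$65.66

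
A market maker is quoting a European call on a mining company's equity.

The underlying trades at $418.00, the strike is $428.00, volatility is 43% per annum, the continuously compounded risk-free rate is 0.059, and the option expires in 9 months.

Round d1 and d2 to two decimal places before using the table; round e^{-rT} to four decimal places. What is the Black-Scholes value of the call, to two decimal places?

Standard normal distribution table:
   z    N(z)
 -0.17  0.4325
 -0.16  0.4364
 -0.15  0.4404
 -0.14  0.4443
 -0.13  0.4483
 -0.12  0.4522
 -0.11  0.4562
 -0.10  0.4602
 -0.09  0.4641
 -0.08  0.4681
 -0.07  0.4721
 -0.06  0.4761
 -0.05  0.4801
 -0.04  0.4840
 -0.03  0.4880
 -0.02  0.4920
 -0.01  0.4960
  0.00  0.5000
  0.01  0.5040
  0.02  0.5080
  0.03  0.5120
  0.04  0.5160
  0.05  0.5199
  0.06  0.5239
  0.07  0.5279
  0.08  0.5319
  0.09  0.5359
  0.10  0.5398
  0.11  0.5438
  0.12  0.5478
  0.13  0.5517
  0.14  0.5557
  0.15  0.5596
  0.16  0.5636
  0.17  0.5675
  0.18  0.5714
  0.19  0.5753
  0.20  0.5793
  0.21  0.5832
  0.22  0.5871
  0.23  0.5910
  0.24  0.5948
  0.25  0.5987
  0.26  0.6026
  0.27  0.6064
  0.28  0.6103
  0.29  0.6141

$65.06

σ√T = 0.43·√0.75 = 0.3724
d₁ = [ln(418/428) + (0.059 + 0.43²/2)·0.75] / 0.3724 = [-0.0236 + 0.1136] / 0.3724 = 0.2415 which rounds to 0.24
d₂ = d₁ − σ√T = 0.2415 − 0.3724 = -0.1309 which rounds to -0.13
e^(−rT) = e^(−0.059·0.75) = 0.9567
N(d₁) = N(0.24) = 0.5948;  N(d₂) = N(-0.13) = 0.4483
C = 418·0.5948 − 428·0.9567·0.4483 = 248.6264 − 183.5643 = 65.0621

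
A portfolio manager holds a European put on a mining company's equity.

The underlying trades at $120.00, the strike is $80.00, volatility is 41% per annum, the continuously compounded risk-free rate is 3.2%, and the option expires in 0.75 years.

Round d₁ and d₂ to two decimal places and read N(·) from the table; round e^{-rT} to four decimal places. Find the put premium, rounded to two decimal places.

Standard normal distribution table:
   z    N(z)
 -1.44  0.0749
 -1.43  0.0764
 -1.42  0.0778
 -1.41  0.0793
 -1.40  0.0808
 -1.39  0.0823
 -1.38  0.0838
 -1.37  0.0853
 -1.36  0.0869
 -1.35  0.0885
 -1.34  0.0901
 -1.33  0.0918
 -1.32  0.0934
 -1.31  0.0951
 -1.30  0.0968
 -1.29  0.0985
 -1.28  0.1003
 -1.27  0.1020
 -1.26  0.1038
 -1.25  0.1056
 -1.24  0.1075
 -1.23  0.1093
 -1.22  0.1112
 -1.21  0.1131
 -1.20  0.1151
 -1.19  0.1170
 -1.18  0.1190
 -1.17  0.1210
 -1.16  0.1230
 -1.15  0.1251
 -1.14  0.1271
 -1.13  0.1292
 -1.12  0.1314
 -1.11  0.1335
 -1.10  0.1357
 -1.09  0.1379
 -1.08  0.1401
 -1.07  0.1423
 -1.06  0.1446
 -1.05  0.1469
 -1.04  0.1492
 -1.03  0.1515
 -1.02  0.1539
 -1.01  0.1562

σ√T = 0.41 × 0.8660 = 0.3551
d₁ = [ln(120/80) + (0.032 + 0.41²/2)·0.75] / 0.3551 = [0.4055 + 0.0870] / 0.3551 = 1.3871 ≈ 1.39
d₂ = d₁ − σ√T = 1.3871 − 0.3551 = 1.0320 ≈ 1.03
e^(−rT) = e^(−0.032·0.75) = 0.9763
N(−d₂) = N(-1.03) = 0.1515;  N(−d₁) = N(-1.39) = 0.0823
P = 80·0.9763·0.1515 − 120·0.0823 = 11.8328 − 9.8760 = 1.9568

$1.96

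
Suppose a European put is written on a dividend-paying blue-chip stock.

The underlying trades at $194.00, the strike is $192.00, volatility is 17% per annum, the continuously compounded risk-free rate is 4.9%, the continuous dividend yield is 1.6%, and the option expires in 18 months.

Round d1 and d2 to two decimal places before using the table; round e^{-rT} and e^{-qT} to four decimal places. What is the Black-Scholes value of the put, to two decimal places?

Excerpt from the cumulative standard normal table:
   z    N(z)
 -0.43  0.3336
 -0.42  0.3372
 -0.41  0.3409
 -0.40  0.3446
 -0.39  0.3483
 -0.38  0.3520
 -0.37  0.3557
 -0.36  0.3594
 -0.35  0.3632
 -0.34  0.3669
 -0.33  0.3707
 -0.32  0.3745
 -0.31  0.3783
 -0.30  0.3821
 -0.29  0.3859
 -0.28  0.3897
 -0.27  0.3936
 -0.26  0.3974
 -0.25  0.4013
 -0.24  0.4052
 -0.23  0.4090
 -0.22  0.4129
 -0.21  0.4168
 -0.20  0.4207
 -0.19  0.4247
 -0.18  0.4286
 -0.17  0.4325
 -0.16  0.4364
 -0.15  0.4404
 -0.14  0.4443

$10.49

T = 1.5;  σ√T = 0.2082
ln(S/K) + (r − q + σ²/2)T = ln(194/192) + (0.049 − 0.016 + 0.17²/2)·1.5 = 0.0104 + 0.0712 = 0.0815
d₁ = 0.0815 / 0.2082 = 0.3916 ≈ 0.39
d₂ = d₁ − σ√T = 0.3916 − 0.2082 = 0.1834 ≈ 0.18
exp(−qT) = exp(−0.016·1.5) = 0.9763;  exp(−rT) = exp(−0.049·1.5) = 0.9291
P = 192·0.9291·N(-0.18) − 194·0.9763·N(-0.39) = 192·0.9291·0.4286 − 194·0.9763·0.3483 = 76.4568 − 65.9688 = 10.4880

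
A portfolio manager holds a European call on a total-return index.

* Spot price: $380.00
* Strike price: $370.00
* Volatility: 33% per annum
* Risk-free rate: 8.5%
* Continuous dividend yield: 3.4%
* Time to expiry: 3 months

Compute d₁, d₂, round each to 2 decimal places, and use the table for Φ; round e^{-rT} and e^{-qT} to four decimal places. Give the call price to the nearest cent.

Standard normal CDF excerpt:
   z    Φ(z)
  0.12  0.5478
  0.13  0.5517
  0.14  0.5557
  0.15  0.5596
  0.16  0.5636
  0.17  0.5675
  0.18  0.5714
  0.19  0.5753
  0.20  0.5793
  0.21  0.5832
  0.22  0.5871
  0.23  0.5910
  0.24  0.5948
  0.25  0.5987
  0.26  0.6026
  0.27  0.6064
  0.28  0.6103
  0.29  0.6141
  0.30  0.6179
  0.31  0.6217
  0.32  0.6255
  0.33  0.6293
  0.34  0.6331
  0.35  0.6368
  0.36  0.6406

$31.52

T = 0.25;  σ√T = 0.1650
d₁ = [ln(380/370) + (0.085 − 0.034 + 0.33²/2)·0.25] / 0.1650 = [0.0267 + 0.0264] / 0.1650 = 0.3214 ≈ 0.32
d₂ = d₁ − σ√T = 0.3214 − 0.1650 = 0.1564 ≈ 0.16
exp(−qT) = exp(−0.034·0.25) = 0.9915;  exp(−rT) = exp(−0.085·0.25) = 0.9790
N(d₁) = N(0.32) = 0.6255;  N(d₂) = N(0.16) = 0.5636
C = 380·0.9915·0.6255 − 370·0.9790·0.5636 = 235.6696 − 204.1528 = 31.5168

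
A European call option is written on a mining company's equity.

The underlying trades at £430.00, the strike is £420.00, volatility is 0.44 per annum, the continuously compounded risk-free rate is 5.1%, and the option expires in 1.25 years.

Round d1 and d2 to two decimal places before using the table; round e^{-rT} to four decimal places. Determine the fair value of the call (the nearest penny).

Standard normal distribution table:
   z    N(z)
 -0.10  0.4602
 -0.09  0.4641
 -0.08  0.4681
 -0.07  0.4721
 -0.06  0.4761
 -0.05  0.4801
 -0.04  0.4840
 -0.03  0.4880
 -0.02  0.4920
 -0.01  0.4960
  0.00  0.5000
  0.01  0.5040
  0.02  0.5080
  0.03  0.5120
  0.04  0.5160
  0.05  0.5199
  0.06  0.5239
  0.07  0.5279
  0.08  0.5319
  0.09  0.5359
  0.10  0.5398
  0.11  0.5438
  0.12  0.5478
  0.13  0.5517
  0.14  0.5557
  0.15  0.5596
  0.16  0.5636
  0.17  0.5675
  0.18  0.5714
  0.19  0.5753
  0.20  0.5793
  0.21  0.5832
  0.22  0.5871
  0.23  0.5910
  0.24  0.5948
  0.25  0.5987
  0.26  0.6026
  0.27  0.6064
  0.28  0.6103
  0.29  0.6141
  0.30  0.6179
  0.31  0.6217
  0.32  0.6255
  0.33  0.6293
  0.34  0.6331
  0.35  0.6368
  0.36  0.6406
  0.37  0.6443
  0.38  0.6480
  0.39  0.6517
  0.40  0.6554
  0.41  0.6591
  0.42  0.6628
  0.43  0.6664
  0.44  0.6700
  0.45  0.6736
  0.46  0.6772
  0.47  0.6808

σ√T = 0.44·√1.25 = 0.4919
ln(S/K) + (r + σ²/2)T = ln(430/420) + (0.051 + 0.44²/2)·1.25 = 0.0235 + 0.1847 = 0.2083
d₁ = 0.2083 / 0.4919 = 0.4234 which rounds to 0.42
d₂ = d₁ − σ√T = 0.4234 − 0.4919 = -0.0685 which rounds to -0.07
exp(−rT) = exp(−0.051·1.25) = 0.9382
C = 430·N(0.42) − 420·0.9382·N(-0.07) = 430·0.6628 − 420·0.9382·0.4721 = 285.0040 − 186.0282 = 98.9758

£98.98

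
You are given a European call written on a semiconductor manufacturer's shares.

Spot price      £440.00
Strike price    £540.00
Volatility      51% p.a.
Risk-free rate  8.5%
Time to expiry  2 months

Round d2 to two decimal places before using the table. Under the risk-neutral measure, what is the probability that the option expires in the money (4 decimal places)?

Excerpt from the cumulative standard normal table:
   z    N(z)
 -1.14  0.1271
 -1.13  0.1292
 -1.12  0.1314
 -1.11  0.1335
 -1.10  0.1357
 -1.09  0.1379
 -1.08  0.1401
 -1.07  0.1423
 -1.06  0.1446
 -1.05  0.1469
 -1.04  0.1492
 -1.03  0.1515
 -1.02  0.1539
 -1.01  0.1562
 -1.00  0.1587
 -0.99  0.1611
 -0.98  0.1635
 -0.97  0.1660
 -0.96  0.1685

0.1539

σ√T = 0.51·√0.1667 = 0.2082
d₁ = [ln(440/540) + (0.085 + 0.51²/2)·0.1667] / 0.2082 = [-0.2048 + 0.0358] / 0.2082 = -0.8115 which rounds to -0.81
d₂ = d₁ − σ√T = -0.8115 − 0.2082 = -1.0197 which rounds to -1.02
Pr(exercise) under Q = N(d₂) = 0.1539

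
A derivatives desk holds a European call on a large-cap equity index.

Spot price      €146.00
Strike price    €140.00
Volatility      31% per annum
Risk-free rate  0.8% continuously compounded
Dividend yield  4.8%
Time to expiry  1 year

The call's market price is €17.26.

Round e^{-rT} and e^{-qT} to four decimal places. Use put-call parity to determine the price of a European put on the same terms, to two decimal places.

€16.99

e^(−qT) = e^(−0.048·1) = 0.9531;  e^(−rT) = e^(−0.008·1) = 0.9920
Put-call parity: C − P = S·e^(−qT) − K·e^(−rT) = 146·0.9531 − 140·0.9920 = 139.1526 − 138.8800 = 0.2726
P = C − (C − P) = 17.26 − (0.2726) = 16.9874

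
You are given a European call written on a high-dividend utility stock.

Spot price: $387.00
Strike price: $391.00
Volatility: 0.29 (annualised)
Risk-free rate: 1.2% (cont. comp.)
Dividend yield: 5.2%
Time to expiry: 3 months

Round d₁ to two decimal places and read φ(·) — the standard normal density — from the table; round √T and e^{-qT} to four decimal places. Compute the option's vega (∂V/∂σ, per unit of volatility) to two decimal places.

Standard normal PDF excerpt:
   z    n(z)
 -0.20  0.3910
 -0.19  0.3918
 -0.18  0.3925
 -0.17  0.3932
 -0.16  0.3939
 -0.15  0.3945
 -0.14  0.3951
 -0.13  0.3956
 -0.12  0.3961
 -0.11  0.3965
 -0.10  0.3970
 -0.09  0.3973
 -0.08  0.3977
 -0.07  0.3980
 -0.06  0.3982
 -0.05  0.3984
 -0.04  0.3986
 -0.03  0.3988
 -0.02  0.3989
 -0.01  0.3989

T = 0.25;  σ√T = 0.1450
d₁ = [ln(387/391) + (0.012 − 0.052 + ½·0.29²)·0.25] / (σ√T) = (-0.0103 + 0.0005) / 0.1450 = -0.0674 which rounds to -0.07
√T = √0.25 = 0.5000
φ(d₁) = φ(-0.07) = 0.3980
exp(−qT) = exp(−0.052·0.25) = 0.9871
vega = S·exp(−qT)·φ(d₁)·√T = 387·0.9871·0.3980·0.5000 = 76.0195
(Call and put vega coincide under Black-Scholes.)

76.02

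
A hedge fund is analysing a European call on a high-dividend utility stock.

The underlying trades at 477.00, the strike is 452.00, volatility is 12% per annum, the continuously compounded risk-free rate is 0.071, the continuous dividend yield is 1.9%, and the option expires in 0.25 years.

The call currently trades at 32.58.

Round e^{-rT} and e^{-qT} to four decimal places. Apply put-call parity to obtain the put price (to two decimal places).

1.87

e^(−qT) = e^(−0.019·0.25) = 0.9953;  e^(−rT) = e^(−0.071·0.25) = 0.9824
Put-call parity: C − P = S·e^(−qT) − K·e^(−rT) = 477·0.9953 − 452·0.9824 = 474.7581 − 444.0448 = 30.7133
P = C − (C − P) = 32.58 − (30.7133) = 1.8667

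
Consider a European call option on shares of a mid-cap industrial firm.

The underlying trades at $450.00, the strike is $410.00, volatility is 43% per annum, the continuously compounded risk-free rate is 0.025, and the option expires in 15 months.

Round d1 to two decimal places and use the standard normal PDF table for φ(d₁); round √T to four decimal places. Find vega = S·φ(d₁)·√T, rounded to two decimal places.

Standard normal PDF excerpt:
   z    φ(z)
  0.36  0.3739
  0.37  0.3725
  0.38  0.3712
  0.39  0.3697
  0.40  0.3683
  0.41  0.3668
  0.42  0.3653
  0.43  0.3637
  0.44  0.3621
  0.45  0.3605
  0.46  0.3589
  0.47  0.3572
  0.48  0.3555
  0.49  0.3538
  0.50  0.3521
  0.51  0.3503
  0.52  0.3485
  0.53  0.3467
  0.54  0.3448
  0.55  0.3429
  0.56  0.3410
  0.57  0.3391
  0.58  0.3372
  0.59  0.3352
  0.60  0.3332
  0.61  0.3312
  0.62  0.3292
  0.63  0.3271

177.14

σ√T = 0.43 × 1.1180 = 0.4808
d₁ = [ln(450/410) + (0.025 + 0.43²/2)·1.25] / 0.4808 = [0.0931 + 0.1468] / 0.4808 = 0.4990 → 0.50
√T = √1.25 = 1.1180
φ(d₁) = φ(0.50) = 0.3521
vega = S·φ(d₁)·√T = 450·0.3521·1.1180 = 177.1415
(Call and put vega coincide under Black-Scholes.)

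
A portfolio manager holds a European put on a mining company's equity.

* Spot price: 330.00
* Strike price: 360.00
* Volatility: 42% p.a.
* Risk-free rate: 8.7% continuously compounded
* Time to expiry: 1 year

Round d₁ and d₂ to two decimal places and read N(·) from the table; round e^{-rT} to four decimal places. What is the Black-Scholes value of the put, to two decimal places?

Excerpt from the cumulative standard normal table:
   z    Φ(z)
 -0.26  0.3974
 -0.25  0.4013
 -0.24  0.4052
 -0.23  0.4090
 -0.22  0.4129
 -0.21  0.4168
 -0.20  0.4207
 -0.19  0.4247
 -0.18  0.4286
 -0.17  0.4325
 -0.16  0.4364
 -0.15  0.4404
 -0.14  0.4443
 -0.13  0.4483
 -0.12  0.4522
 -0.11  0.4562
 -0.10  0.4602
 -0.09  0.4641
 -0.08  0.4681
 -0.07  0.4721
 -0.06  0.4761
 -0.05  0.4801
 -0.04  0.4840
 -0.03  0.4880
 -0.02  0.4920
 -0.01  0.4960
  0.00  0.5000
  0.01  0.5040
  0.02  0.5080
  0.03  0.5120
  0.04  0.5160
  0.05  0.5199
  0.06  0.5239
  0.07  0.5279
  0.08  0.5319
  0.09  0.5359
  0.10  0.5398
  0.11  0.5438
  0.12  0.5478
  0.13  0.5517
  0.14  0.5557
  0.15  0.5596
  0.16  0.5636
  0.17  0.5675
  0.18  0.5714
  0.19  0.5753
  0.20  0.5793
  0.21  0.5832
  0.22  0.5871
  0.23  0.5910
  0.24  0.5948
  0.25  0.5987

σ√T = 0.42·√1 = 0.4200
d₁ = [ln(330/360) + (0.087 + ½·0.42²)·1] / (σ√T) = (-0.0870 + 0.1752) / 0.4200 = 0.2100 ≈ 0.21
d₂ = 0.2100 − 0.4200 = -0.2100 ≈ -0.21
e^(−rT) = e^(−0.087·1) = 0.9167
N(−d₂) = N(0.21) = 0.5832;  N(−d₁) = N(-0.21) = 0.4168
P = 360·0.9167·0.5832 − 330·0.4168 = 192.4630 − 137.5440 = 54.9190

54.92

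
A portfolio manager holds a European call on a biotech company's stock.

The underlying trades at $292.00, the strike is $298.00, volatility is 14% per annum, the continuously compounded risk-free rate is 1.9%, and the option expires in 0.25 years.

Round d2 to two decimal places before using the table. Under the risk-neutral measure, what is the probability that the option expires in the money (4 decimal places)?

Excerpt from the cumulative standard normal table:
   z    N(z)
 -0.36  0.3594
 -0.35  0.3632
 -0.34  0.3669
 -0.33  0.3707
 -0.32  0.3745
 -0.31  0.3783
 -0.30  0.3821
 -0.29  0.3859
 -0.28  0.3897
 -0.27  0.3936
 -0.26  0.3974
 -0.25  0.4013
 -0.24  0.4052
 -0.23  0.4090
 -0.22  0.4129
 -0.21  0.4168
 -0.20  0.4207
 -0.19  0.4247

T = 0.25;  σ√T = 0.0700
d₁ = [ln(292/298) + (0.019 + 0.14²/2)·0.25] / 0.0700 = [-0.0203 + 0.0072] / 0.0700 = -0.1877 → -0.19
d₂ = d₁ − σ√T = -0.1877 − 0.0700 = -0.2577 → -0.26
Risk-neutral Pr[S_T > K] = N(d₂) = N(-0.26) = 0.3974

0.3974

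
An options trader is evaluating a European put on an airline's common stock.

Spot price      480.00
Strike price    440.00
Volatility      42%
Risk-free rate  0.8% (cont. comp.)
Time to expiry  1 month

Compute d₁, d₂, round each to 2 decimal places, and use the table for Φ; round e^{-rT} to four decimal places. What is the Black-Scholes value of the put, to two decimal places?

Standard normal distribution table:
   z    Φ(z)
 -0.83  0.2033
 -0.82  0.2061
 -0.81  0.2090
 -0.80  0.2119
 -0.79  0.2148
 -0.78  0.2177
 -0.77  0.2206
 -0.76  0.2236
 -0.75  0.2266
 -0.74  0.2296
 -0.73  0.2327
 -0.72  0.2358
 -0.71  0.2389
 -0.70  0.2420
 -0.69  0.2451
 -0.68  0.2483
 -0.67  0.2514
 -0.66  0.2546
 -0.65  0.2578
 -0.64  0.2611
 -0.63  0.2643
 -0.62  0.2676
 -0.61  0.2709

7.45

σ√T = 0.42·√0.08333 = 0.1212
d₁ = [ln(480/440) + (0.008 + 0.42²/2)·0.08333] / 0.1212 = [0.0870 + 0.0080] / 0.1212 = 0.7838 → 0.78
d₂ = d₁ − σ√T = 0.7838 − 0.1212 = 0.6625 → 0.66
exp(−rT) = exp(−0.008·0.08333) = 0.9993
N(−d₂) = N(-0.66) = 0.2546;  N(−d₁) = N(-0.78) = 0.2177
P = 440·0.9993·0.2546 − 480·0.2177 = 111.9456 − 104.4960 = 7.4496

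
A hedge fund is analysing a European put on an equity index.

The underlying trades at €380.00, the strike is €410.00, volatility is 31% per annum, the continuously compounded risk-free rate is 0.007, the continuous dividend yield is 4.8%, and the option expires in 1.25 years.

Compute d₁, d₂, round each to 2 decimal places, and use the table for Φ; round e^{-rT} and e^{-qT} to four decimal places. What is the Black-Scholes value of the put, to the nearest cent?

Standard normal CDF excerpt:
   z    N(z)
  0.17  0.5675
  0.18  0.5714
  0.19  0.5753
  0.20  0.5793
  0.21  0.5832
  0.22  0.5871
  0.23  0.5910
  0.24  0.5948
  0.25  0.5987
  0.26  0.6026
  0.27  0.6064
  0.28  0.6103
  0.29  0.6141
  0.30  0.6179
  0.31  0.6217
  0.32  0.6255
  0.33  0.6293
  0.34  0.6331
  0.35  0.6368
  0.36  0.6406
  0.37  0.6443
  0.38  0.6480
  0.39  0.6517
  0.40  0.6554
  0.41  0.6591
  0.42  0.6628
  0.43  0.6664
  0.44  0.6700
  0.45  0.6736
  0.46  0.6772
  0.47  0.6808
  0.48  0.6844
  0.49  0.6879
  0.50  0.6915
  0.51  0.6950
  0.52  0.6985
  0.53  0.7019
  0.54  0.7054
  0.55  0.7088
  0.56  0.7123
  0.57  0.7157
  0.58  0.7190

€80.81

T = 1.25;  σ√T = 0.3466
d₁ = [ln(380/410) + (0.007 − 0.048 + 0.31²/2)·1.25] / 0.3466 = [-0.0760 + 0.0088] / 0.3466 = -0.1938 → -0.19
d₂ = d₁ − σ√T = -0.1938 − 0.3466 = -0.5404 → -0.54
e^(−qT) = e^(−0.048·1.25) = 0.9418;  e^(−rT) = e^(−0.007·1.25) = 0.9913
N(−d₂) = N(0.54) = 0.7054;  N(−d₁) = N(0.19) = 0.5753
P = 410·0.9913·0.7054 − 380·0.9418·0.5753 = 286.6978 − 205.8907 = 80.8072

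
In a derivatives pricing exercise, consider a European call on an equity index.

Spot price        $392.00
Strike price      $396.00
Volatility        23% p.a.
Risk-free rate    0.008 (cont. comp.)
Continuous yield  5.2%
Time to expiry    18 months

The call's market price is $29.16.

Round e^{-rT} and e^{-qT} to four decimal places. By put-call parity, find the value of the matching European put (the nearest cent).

e^(−qT) = e^(−0.052·1.5) = 0.9250;  e^(−rT) = e^(−0.008·1.5) = 0.9881
Put-call parity: C − P = S·e^(−qT) − K·e^(−rT) = 392·0.9250 − 396·0.9881 = 362.6000 − 391.2876 = -28.6876
P = C − (C − P) = 29.16 − (-28.6876) = 57.8476

$57.85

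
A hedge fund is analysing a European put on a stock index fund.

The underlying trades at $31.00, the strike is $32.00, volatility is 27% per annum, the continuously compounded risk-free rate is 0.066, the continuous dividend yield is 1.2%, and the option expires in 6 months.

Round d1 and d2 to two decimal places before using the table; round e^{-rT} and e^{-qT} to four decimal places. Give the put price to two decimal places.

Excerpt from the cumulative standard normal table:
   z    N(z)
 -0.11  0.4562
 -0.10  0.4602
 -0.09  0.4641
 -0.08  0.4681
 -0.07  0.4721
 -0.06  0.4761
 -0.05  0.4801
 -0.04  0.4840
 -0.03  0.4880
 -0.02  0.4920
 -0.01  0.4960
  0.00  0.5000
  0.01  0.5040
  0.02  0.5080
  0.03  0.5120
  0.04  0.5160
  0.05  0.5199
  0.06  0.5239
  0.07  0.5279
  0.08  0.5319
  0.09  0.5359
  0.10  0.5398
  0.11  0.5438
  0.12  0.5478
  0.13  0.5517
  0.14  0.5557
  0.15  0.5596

$2.41

σ√T = 0.27 × 0.7071 = 0.1909
d₁ = [ln(31/32) + (0.066 − 0.012 + 0.27²/2)·0.5] / 0.1909 = [-0.0317 + 0.0452] / 0.1909 = 0.0706 ⇒ 0.07
d₂ = d₁ − σ√T = 0.0706 − 0.1909 = -0.1203 ⇒ -0.12
exp(−qT) = exp(−0.012·0.5) = 0.9940;  exp(−rT) = exp(−0.066·0.5) = 0.9675
P = 32·0.9675·N(0.12) − 31·0.9940·N(-0.07) = 32·0.9675·0.5478 − 31·0.9940·0.4721 = 16.9599 − 14.5473 = 2.4126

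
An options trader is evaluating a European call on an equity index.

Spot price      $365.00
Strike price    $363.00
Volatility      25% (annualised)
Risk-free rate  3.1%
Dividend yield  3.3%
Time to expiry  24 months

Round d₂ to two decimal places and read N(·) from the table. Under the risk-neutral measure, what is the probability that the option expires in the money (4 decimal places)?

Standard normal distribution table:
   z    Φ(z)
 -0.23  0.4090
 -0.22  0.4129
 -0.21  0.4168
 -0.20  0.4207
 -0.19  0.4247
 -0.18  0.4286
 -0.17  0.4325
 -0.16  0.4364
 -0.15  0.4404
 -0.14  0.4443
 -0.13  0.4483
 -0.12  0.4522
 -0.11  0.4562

T = 2;  σ√T = 0.3536
d₁ = [ln(365/363) + (0.031 − 0.033 + ½·0.25²)·2] / (σ√T) = (0.0055 + 0.0585) / 0.3536 = 0.1810 → 0.18
d₂ = 0.1810 − 0.3536 = -0.1725 → -0.17
Pr(exercise) under Q = N(d₂) = 0.4325

0.4325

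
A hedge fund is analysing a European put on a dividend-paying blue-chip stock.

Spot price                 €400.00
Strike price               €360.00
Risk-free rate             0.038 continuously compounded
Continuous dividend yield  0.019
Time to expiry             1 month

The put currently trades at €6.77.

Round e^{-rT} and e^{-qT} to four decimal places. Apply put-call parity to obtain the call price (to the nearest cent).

€47.28

e^(−qT) = e^(−0.019·0.08333) = 0.9984;  e^(−rT) = e^(−0.038·0.08333) = 0.9968
Put-call parity: C − P = S·e^(−qT) − K·e^(−rT) = 400·0.9984 − 360·0.9968 = 399.3600 − 358.8480 = 40.5120
C = P + (C − P) = 6.77 + (40.5120) = 47.2820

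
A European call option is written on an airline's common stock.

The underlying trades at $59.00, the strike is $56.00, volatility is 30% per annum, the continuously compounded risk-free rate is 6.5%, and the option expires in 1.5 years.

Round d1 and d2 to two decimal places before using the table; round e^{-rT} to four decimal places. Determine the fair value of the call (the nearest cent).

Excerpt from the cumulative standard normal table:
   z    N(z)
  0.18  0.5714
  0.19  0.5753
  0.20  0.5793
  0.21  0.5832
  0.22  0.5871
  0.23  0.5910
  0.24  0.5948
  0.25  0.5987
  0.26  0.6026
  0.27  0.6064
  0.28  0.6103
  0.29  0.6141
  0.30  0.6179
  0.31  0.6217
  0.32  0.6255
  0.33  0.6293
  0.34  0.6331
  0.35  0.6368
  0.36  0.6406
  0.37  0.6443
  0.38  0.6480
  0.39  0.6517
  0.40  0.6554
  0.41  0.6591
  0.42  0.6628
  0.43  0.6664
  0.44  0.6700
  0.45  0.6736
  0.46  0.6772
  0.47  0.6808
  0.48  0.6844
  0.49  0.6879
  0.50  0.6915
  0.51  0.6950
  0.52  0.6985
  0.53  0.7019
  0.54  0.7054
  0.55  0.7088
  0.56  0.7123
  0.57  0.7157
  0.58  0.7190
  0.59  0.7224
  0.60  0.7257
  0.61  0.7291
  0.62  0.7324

$12.80

σ√T = 0.3 × 1.2247 = 0.3674
d₁ = [ln(59/56) + (0.065 + 0.3²/2)·1.5] / 0.3674 = [0.0522 + 0.1650] / 0.3674 = 0.5911 ⇒ 0.59
d₂ = d₁ − σ√T = 0.5911 − 0.3674 = 0.2237 ⇒ 0.22
exp(−rT) = exp(−0.065·1.5) = 0.9071
N(d₁) = N(0.59) = 0.7224;  N(d₂) = N(0.22) = 0.5871
C = 59·0.7224 − 56·0.9071·0.5871 = 42.6216 − 29.8233 = 12.7983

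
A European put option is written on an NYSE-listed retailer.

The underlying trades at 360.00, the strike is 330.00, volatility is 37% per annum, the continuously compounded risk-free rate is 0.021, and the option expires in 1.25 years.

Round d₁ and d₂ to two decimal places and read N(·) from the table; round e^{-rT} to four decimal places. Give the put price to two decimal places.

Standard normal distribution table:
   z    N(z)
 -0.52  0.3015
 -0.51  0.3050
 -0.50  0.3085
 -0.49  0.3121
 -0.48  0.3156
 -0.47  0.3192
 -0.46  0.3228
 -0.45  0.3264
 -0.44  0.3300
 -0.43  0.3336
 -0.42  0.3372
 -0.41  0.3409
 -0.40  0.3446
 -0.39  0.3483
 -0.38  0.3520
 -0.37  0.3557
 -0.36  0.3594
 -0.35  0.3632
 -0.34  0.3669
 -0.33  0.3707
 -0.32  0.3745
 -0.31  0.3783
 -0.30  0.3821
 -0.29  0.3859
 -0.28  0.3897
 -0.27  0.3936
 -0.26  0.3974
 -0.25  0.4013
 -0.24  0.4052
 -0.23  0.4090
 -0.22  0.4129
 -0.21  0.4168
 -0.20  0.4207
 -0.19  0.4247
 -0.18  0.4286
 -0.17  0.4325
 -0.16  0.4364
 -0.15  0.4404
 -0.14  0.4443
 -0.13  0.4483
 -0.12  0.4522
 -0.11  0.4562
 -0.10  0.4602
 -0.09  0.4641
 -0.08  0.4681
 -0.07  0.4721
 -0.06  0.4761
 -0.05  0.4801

σ√T = 0.37·√1.25 = 0.4137
d₁ = [ln(360/330) + (0.021 + ½·0.37²)·1.25] / (σ√T) = (0.0870 + 0.1118) / 0.4137 = 0.4806 → 0.48
d₂ = 0.4806 − 0.4137 = 0.0670 → 0.07
exp(−rT) = exp(−0.021·1.25) = 0.9741
P = 330·0.9741·N(-0.07) − 360·N(-0.48) = 330·0.9741·0.4721 − 360·0.3156 = 151.7580 − 113.6160 = 38.1420

38.14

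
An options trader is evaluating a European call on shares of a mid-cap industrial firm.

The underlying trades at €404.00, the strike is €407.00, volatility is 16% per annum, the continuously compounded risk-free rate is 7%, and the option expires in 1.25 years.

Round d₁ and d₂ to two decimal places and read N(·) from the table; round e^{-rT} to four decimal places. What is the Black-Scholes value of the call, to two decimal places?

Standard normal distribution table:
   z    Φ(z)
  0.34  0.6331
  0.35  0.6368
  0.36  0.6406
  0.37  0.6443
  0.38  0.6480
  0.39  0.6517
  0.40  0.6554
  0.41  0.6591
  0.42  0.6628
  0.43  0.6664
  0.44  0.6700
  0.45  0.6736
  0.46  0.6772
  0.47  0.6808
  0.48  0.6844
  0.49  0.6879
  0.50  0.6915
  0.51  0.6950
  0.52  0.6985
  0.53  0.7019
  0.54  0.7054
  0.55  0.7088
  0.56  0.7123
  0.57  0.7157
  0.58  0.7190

€46.11

σ√T = 0.16 × 1.1180 = 0.1789
d₁ = [ln(404/407) + (0.07 + 0.16²/2)·1.25] / 0.1789 = [-0.0074 + 0.1035] / 0.1789 = 0.5372 ⇒ 0.54
d₂ = d₁ − σ√T = 0.5372 − 0.1789 = 0.3583 ⇒ 0.36
e^(−rT) = e^(−0.07·1.25) = 0.9162
N(d₁) = N(0.54) = 0.7054;  N(d₂) = N(0.36) = 0.6406
C = 404·0.7054 − 407·0.9162·0.6406 = 284.9816 − 238.8755 = 46.1061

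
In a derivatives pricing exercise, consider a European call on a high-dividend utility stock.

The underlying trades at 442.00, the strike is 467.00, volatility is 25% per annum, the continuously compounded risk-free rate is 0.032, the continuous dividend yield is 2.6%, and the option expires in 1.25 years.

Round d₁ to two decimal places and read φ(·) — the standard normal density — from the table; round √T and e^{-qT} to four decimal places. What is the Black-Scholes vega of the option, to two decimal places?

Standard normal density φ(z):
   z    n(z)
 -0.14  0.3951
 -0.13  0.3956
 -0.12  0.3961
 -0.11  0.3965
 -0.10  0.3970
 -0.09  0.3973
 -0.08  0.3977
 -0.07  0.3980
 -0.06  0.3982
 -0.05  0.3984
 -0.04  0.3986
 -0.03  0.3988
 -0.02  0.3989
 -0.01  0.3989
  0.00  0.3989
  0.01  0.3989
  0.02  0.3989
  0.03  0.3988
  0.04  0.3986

T = 1.25;  σ√T = 0.2795
d₁ = [ln(442/467) + (0.032 − 0.026 + ½·0.25²)·1.25] / (σ√T) = (-0.0550 + 0.0466) / 0.2795 = -0.0303 → -0.03
√T = √1.25 = 1.1180
φ(d₁) = φ(-0.03) = 0.3988
exp(−qT) = exp(−0.026·1.25) = 0.9680
vega = S·exp(−qT)·φ(d₁)·√T = 442·0.9680·0.3988·1.1180 = 190.7632

190.76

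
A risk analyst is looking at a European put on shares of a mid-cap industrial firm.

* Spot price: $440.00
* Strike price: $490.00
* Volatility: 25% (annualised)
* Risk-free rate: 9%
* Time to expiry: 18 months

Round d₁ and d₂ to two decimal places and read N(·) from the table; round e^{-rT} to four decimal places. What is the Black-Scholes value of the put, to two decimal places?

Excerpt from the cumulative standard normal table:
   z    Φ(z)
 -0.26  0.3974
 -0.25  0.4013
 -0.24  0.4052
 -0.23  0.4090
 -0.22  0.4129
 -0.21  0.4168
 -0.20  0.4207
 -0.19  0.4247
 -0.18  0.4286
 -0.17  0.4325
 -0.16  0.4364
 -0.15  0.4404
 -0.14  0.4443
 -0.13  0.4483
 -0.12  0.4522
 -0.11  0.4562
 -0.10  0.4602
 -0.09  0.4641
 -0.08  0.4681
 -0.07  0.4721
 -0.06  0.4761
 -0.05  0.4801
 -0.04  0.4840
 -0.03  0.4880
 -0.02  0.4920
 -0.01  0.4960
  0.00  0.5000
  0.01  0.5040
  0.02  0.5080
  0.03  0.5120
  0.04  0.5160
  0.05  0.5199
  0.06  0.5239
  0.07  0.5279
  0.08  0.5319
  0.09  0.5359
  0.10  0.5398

σ√T = 0.25·√1.5 = 0.3062
ln(S/K) + (r + σ²/2)T = ln(440/490) + (0.09 + 0.25²/2)·1.5 = -0.1076 + 0.1819 = 0.0742
d₁ = 0.0742 / 0.3062 = 0.2425 → 0.24
d₂ = d₁ − σ√T = 0.2425 − 0.3062 = -0.0637 → -0.06
exp(−rT) = exp(−0.09·1.5) = 0.8737
N(−d₂) = N(0.06) = 0.5239;  N(−d₁) = N(-0.24) = 0.4052
P = 490·0.8737·0.5239 − 440·0.4052 = 224.2884 − 178.2880 = 46.0004

$46.00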